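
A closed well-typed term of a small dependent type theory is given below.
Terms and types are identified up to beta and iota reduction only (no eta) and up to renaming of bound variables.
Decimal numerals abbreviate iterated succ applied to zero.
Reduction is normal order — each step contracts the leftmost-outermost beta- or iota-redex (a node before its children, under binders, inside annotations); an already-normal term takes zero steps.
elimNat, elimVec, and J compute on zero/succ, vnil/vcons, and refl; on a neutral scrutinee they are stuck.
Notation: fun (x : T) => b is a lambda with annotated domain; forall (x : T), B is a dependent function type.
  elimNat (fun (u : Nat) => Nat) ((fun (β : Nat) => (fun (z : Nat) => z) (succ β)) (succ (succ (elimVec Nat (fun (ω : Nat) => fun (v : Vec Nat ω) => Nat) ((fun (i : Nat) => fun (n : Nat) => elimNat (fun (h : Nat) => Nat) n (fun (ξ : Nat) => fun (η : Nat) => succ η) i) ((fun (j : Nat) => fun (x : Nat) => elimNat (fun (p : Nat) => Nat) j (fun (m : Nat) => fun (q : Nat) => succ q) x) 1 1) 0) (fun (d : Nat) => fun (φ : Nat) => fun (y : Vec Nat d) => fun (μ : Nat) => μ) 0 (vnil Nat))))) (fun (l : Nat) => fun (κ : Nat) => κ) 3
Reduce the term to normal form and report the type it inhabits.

resulting normal form:
  5
type:
  Nat


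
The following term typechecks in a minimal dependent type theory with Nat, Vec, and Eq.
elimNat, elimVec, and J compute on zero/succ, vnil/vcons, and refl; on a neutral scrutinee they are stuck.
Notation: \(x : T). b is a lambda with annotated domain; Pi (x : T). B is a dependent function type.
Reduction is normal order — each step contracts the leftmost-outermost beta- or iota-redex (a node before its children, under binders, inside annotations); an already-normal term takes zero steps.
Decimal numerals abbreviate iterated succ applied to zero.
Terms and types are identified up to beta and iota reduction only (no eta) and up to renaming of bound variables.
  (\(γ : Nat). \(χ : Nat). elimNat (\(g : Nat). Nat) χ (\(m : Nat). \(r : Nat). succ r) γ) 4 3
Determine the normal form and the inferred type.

normal form:
  7
the term's type:
  Nat
observation: contracting a beta-redex first, the term normalizes in 15 steps.


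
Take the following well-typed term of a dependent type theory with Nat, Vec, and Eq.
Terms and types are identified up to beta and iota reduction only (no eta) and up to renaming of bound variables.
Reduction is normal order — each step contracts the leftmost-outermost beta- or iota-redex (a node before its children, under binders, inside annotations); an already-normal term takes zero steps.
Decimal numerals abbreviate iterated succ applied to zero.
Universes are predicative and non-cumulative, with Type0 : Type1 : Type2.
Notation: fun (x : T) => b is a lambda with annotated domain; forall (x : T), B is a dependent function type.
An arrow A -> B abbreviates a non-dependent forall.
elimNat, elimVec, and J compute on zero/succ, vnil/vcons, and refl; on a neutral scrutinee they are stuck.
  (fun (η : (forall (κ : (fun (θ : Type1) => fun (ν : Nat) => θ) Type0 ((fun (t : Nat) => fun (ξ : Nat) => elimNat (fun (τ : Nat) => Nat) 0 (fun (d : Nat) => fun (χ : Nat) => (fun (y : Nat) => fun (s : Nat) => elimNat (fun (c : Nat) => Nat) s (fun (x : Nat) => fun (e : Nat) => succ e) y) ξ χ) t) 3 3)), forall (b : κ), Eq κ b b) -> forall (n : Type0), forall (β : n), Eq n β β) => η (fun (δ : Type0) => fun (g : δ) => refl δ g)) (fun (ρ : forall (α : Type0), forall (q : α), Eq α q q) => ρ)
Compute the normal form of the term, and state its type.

reduced normal form:
  fun (η : Type0) => fun (κ : η) => refl η κ
inferred type:
  forall (η : Type0), forall (κ : η), Eq η κ κ
observation: 2 normal-order steps normalize the term, beginning with a beta-redex.


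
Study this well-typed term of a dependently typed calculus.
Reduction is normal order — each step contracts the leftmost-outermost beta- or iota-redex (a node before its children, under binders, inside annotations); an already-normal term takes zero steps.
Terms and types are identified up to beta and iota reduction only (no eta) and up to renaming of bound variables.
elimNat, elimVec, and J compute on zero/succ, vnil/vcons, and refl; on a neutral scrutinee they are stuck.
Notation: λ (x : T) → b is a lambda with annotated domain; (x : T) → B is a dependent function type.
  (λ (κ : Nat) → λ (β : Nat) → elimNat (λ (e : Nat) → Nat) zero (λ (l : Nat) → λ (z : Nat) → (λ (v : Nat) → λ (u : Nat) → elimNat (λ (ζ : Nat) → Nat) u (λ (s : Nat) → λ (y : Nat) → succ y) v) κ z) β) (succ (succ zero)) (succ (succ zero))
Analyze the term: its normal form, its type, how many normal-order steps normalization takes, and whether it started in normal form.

normal form:
  succ (succ (succ (succ zero)))
the term's type:
  Nat
steps to reach normal form (normal order): 27
term was already normal: no
first contracted redex: a beta-redex


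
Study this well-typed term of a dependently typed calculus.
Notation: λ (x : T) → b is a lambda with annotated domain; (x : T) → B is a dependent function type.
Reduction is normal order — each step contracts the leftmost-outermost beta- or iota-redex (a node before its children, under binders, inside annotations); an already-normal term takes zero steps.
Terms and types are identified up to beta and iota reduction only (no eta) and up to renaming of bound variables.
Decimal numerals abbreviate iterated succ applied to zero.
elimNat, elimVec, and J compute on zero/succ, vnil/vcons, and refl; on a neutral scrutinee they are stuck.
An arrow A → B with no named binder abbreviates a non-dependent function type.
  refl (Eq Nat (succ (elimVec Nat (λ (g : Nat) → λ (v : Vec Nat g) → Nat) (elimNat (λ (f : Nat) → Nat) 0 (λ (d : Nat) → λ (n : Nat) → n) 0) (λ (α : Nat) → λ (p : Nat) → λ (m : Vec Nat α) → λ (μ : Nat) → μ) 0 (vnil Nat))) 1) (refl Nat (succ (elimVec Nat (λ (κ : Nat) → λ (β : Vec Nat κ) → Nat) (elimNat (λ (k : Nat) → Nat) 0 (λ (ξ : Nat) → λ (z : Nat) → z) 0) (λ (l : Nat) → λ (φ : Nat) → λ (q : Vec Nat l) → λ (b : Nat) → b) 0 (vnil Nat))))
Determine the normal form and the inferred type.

normal form:
  refl (Eq Nat 1 1) (refl Nat 1)
type:
  Eq (Eq Nat 1 1) (refl Nat 1) (refl Nat 1)
observation: the first redex contracted is an elimVec iota-redex; the normal form is reached in 4 normal-order steps.


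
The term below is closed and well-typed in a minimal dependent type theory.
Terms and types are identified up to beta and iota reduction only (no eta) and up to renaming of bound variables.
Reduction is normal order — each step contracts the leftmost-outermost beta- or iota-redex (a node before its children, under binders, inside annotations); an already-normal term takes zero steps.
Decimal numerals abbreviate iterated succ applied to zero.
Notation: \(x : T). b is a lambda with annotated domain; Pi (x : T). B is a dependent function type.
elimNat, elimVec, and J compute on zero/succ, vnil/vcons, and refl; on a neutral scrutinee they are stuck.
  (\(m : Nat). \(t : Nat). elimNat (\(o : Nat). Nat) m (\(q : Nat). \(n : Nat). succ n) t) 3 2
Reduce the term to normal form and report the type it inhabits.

resulting normal form:
  5
inferred type:
  Nat


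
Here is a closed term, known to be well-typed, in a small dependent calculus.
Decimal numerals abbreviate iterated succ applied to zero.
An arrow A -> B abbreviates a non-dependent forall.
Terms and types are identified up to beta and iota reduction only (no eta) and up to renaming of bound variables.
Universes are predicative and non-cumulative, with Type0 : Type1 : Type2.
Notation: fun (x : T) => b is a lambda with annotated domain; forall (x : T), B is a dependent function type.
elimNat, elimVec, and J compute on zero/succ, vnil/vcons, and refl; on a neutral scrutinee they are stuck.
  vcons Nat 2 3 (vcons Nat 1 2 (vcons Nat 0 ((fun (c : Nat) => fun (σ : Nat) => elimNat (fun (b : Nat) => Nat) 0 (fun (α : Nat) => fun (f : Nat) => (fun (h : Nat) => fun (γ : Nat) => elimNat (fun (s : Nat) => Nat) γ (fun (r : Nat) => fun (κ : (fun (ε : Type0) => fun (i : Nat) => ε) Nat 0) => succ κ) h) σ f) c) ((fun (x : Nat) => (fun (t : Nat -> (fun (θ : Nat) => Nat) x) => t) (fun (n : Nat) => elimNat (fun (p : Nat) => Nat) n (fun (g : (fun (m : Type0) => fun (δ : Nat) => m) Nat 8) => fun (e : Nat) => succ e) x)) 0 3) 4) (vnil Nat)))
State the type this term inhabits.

inferred type:
  Vec Nat 3


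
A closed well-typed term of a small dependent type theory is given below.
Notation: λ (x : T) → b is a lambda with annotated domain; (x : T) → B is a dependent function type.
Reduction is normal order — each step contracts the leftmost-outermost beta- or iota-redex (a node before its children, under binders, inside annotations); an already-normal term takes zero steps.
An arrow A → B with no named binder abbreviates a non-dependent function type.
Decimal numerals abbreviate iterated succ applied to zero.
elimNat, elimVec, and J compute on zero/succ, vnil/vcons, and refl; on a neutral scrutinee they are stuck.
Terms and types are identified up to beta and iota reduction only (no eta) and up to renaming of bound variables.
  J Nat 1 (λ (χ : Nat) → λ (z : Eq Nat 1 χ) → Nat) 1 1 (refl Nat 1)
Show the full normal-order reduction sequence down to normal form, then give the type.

normal-order reduction sequence:
  J Nat 1 (λ (χ : Nat) → λ (z : Eq Nat 1 χ) → Nat) 1 1 (refl Nat 1)
  ~> 1
inferred type:
  Nat


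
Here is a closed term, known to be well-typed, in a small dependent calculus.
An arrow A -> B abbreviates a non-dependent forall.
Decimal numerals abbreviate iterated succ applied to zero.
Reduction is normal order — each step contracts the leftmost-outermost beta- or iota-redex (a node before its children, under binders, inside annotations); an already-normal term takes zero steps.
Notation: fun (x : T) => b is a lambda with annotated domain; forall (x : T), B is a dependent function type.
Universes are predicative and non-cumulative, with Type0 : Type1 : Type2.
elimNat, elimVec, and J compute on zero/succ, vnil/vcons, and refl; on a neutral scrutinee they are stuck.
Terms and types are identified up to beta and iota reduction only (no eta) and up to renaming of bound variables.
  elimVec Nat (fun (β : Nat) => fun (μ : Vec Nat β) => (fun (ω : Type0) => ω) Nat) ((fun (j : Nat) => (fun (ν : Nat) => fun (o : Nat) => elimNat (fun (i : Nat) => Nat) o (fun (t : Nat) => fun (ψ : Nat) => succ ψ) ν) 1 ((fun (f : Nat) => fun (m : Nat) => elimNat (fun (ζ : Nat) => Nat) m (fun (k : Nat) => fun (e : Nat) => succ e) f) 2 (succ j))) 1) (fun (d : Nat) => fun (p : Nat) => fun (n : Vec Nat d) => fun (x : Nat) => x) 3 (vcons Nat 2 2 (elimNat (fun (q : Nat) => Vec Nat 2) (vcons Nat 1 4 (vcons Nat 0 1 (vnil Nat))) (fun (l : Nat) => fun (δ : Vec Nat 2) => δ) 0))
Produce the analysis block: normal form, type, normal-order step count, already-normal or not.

normal form:
  5
inferred type:
  Nat
reduction steps (normal order): 34
started in normal form: no
first contracted redex: an elimVec iota-redex


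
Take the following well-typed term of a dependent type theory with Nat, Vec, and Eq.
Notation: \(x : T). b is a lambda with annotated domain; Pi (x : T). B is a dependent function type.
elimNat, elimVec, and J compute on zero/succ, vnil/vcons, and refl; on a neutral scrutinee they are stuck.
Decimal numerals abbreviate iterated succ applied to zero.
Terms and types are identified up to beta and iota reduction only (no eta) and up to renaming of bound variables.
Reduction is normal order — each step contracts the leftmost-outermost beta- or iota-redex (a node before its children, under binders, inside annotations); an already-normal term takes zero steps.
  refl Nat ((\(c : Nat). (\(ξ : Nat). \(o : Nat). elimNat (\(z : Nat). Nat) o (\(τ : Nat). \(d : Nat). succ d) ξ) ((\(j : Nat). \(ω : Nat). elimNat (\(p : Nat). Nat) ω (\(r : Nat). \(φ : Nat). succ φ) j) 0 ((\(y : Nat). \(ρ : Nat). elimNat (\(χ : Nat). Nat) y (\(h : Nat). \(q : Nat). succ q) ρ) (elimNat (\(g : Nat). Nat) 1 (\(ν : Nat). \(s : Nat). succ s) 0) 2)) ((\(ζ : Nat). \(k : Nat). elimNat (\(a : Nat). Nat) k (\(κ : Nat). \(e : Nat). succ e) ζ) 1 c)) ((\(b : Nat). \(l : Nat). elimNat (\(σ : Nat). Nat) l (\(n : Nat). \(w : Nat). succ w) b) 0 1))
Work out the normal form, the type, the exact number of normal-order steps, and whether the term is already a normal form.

normal form:
  refl Nat 5
inferred type:
  Eq Nat 5 5
reduction steps (normal order): 35
already normal: no
first contracted redex: a beta-redex


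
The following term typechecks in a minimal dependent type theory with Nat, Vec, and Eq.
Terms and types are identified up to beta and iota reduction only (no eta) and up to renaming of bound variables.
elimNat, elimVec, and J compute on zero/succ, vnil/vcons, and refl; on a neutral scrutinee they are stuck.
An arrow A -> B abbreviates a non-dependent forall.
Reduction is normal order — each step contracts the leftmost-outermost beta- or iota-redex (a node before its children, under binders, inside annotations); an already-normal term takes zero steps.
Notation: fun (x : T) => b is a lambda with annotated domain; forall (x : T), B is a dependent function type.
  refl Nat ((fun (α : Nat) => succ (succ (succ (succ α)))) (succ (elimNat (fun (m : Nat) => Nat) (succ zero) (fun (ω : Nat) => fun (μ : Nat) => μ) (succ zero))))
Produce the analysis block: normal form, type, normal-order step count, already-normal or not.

reduced normal form:
  refl Nat (succ (succ (succ (succ (succ (succ zero))))))
the term's type:
  Eq Nat (succ (succ (succ (succ (succ (succ zero)))))) (succ (succ (succ (succ (succ (succ zero))))))
reduction steps (normal order): 5
already normal: no
first contracted redex: a beta-redex


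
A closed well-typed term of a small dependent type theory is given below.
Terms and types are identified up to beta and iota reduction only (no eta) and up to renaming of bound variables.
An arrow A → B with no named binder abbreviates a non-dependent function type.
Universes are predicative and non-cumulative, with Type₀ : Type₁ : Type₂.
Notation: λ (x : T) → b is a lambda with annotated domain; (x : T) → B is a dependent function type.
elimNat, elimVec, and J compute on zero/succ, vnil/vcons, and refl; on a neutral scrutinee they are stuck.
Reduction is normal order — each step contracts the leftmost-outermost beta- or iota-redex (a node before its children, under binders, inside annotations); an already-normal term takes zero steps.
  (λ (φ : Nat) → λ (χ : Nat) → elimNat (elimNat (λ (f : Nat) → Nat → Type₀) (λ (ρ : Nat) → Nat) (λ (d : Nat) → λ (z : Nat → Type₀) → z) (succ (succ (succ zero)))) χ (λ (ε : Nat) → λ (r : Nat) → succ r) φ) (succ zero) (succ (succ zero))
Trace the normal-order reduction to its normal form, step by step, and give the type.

normal-order reduction sequence:
  (λ (φ : Nat) → λ (χ : Nat) → elimNat (elimNat (λ (f : Nat) → Nat → Type₀) (λ (ρ : Nat) → Nat) (λ (d : Nat) → λ (z : Nat → Type₀) → z) (succ (succ (succ zero)))) χ (λ (ε : Nat) → λ (r : Nat) → succ r) φ) (succ zero) (succ (succ zero))
  ~> (λ (φ : Nat) → elimNat (elimNat (λ (χ : Nat) → Nat → Type₀) (λ (f : Nat) → Nat) (λ (ρ : Nat) → λ (d : Nat → Type₀) → d) (succ (succ (succ zero)))) φ (λ (z : Nat) → λ (ε : Nat) → succ ε) (succ zero)) (succ (succ zero))
  ~> elimNat (elimNat (λ (φ : Nat) → Nat → Type₀) (λ (χ : Nat) → Nat) (λ (f : Nat) → λ (ρ : Nat → Type₀) → ρ) (succ (succ (succ zero)))) (succ (succ zero)) (λ (d : Nat) → λ (z : Nat) → succ z) (succ zero)
  ~> (λ (φ : Nat) → λ (χ : Nat) → succ χ) zero (elimNat (elimNat (λ (f : Nat) → Nat → Type₀) (λ (ρ : Nat) → Nat) (λ (d : Nat) → λ (z : Nat → Type₀) → z) (succ (succ (succ zero)))) (succ (succ zero)) (λ (ε : Nat) → λ (r : Nat) → succ r) zero)
  ~> (λ (φ : Nat) → succ φ) (elimNat (elimNat (λ (χ : Nat) → Nat → Type₀) (λ (f : Nat) → Nat) (λ (ρ : Nat) → λ (d : Nat → Type₀) → d) (succ (succ (succ zero)))) (succ (succ zero)) (λ (z : Nat) → λ (ε : Nat) → succ ε) zero)
  ~> succ (elimNat (elimNat (λ (φ : Nat) → Nat → Type₀) (λ (χ : Nat) → Nat) (λ (f : Nat) → λ (ρ : Nat → Type₀) → ρ) (succ (succ (succ zero)))) (succ (succ zero)) (λ (d : Nat) → λ (z : Nat) → succ z) zero)
  ~> succ (succ (succ zero))
inferred type:
  Nat


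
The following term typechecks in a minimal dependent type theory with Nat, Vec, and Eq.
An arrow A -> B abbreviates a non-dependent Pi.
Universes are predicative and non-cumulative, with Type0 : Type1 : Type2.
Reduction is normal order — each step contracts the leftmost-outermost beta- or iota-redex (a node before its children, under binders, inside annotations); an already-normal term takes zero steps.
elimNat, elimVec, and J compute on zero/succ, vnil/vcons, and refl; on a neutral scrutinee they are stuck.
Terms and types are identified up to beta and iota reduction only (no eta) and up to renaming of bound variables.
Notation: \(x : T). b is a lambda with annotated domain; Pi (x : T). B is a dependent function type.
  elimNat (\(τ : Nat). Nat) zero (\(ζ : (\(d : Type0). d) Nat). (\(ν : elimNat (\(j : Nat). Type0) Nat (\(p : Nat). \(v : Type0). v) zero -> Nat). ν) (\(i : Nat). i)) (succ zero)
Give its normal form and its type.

reduced normal form:
  zero
the term's type:
  Nat


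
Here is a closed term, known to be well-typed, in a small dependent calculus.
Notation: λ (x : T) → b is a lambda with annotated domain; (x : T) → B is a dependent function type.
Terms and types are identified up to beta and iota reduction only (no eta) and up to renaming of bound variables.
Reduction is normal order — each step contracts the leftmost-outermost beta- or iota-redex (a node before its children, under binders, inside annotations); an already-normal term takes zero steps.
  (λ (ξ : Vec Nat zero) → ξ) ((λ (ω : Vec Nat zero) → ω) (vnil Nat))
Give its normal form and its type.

reduced normal form:
  vnil Nat
the term's type:
  Vec Nat zero


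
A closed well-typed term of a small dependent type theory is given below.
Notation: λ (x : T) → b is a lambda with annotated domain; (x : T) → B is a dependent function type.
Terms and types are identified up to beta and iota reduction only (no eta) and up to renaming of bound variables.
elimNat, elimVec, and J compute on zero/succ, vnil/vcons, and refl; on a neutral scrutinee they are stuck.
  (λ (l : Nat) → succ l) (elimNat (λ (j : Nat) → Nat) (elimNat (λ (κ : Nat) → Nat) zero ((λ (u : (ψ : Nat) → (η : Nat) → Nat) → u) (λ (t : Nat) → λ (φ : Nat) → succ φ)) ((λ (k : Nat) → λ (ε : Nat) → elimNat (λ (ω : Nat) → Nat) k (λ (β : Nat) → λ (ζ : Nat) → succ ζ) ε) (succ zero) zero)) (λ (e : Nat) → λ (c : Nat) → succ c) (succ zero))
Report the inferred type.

type:
  Nat


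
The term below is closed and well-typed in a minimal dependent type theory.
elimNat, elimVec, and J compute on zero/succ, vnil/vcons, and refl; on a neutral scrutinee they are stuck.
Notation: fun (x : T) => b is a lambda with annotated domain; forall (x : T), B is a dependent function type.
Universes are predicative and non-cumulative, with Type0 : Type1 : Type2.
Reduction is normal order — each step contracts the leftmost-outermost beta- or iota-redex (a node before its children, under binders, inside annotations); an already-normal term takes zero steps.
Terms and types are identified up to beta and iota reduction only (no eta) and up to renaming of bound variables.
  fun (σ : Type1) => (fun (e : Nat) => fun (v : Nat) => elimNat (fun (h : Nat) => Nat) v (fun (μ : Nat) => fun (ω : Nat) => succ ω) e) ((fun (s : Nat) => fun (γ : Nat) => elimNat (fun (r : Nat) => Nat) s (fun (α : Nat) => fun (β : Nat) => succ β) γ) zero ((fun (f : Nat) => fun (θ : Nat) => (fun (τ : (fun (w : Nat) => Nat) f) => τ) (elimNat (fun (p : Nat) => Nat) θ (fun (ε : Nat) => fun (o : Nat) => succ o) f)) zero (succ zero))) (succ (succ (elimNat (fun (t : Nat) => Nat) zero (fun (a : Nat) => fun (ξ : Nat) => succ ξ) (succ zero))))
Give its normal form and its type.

reduced normal form:
  fun (σ : Type1) => succ (succ (succ (succ zero)))
type:
  forall (σ : Type1), Nat
observation: the first redex contracted is a beta-redex; the normal form is reached in 20 normal-order steps.


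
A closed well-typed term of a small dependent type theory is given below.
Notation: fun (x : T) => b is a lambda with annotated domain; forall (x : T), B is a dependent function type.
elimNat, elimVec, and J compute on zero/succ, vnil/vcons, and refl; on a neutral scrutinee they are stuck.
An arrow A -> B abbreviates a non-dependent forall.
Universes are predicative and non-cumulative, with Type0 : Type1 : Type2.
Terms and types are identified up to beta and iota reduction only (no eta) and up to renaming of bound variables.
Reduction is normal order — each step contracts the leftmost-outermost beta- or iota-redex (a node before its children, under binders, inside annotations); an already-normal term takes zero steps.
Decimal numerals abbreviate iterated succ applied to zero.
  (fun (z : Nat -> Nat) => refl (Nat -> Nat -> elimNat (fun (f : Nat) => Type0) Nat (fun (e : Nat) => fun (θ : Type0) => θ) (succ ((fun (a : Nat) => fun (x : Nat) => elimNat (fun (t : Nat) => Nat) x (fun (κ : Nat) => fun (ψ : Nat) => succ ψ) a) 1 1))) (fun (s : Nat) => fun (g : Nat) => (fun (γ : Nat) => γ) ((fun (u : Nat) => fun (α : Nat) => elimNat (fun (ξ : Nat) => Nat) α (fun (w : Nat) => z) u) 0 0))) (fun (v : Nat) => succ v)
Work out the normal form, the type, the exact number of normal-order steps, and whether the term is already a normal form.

resulting normal form:
  refl (Nat -> Nat -> Nat) (fun (z : Nat) => fun (f : Nat) => 0)
inferred type:
  Eq (Nat -> Nat -> Nat) (fun (z : Nat) => fun (f : Nat) => 0) (fun (e : Nat) => fun (θ : Nat) => 0)
normal-order step count: 21
already normal: no
first redex: a beta-redex


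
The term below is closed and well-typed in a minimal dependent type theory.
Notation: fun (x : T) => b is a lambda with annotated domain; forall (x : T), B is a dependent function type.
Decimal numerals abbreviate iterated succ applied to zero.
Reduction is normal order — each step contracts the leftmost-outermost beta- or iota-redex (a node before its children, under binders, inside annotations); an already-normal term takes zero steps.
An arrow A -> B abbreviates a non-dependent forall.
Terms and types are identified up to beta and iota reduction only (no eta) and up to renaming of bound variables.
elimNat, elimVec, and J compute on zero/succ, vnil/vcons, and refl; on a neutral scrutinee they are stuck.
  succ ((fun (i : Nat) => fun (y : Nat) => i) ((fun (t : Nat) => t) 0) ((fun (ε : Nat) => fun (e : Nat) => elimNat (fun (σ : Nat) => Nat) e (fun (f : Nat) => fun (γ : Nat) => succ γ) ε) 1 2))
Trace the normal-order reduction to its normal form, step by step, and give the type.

normal-order reduction:
  succ ((fun (i : Nat) => fun (y : Nat) => i) ((fun (t : Nat) => t) 0) ((fun (ε : Nat) => fun (e : Nat) => elimNat (fun (σ : Nat) => Nat) e (fun (f : Nat) => fun (γ : Nat) => succ γ) ε) 1 2))
  ~> succ ((fun (i : Nat) => (fun (y : Nat) => y) 0) ((fun (t : Nat) => fun (ε : Nat) => elimNat (fun (e : Nat) => Nat) ε (fun (σ : Nat) => fun (f : Nat) => succ f) t) 1 2))
  ~> succ ((fun (i : Nat) => i) 0)
  ~> 1
the term's type:
  Nat


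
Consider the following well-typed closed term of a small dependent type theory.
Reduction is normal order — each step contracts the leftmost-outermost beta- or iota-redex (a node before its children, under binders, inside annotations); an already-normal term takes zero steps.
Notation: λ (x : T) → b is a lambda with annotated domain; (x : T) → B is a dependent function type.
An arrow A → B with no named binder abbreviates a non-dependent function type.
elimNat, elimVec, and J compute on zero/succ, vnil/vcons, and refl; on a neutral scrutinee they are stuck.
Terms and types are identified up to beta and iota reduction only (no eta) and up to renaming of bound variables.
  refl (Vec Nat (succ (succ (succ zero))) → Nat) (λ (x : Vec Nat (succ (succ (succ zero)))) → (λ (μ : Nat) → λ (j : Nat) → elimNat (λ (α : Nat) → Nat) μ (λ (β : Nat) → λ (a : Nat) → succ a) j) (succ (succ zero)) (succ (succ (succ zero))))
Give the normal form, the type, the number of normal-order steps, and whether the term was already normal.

resulting normal form:
  refl (Vec Nat (succ (succ (succ zero))) → Nat) (λ (x : Vec Nat (succ (succ (succ zero)))) → succ (succ (succ (succ (succ zero)))))
the term's type:
  Eq (Vec Nat (succ (succ (succ zero))) → Nat) (λ (x : Vec Nat (succ (succ (succ zero)))) → succ (succ (succ (succ (succ zero))))) (λ (μ : Vec Nat (succ (succ (succ zero)))) → succ (succ (succ (succ (succ zero)))))
reduction steps (normal order): 12
term was already normal: no
first contracted redex: a beta-redex


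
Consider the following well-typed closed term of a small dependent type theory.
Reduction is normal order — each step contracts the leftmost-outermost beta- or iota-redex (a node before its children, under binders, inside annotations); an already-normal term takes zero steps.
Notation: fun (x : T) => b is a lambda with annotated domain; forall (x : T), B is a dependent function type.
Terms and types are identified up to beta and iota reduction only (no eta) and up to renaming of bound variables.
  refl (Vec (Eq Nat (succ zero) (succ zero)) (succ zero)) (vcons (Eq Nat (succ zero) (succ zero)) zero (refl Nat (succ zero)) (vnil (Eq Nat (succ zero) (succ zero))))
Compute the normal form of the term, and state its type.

resulting normal form:
  refl (Vec (Eq Nat (succ zero) (succ zero)) (succ zero)) (vcons (Eq Nat (succ zero) (succ zero)) zero (refl Nat (succ zero)) (vnil (Eq Nat (succ zero) (succ zero))))
inferred type:
  Eq (Vec (Eq Nat (succ zero) (succ zero)) (succ zero)) (vcons (Eq Nat (succ zero) (succ zero)) zero (refl Nat (succ zero)) (vnil (Eq Nat (succ zero) (succ zero)))) (vcons (Eq Nat (succ zero) (succ zero)) zero (refl Nat (succ zero)) (vnil (Eq Nat (succ zero) (succ zero))))
observation: the term is already in normal form.


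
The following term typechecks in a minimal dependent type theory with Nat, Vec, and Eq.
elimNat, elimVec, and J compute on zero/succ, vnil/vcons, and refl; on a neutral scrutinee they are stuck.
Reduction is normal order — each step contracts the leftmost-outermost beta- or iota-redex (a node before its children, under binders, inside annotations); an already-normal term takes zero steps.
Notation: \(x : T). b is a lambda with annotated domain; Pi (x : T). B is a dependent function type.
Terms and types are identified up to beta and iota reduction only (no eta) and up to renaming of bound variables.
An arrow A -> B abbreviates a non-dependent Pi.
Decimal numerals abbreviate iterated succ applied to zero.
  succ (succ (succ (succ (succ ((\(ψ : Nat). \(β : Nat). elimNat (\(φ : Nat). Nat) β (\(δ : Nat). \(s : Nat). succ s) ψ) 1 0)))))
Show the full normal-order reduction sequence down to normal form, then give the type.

normal-order reduction sequence:
  succ (succ (succ (succ (succ ((\(ψ : Nat). \(β : Nat). elimNat (\(φ : Nat). Nat) β (\(δ : Nat). \(s : Nat). succ s) ψ) 1 0)))))
  ~> succ (succ (succ (succ (succ ((\(ψ : Nat). elimNat (\(β : Nat). Nat) ψ (\(φ : Nat). \(δ : Nat). succ δ) 1) 0)))))
  ~> succ (succ (succ (succ (succ (elimNat (\(ψ : Nat). Nat) 0 (\(β : Nat). \(φ : Nat). succ φ) 1)))))
  ~> succ (succ (succ (succ (succ ((\(ψ : Nat). \(β : Nat). succ β) 0 (elimNat (\(φ : Nat). Nat) 0 (\(δ : Nat). \(s : Nat). succ s) 0))))))
  ~> succ (succ (succ (succ (succ ((\(ψ : Nat). succ ψ) (elimNat (\(β : Nat). Nat) 0 (\(φ : Nat). \(δ : Nat). succ δ) 0))))))
  ~> succ (succ (succ (succ (succ (succ (elimNat (\(ψ : Nat). Nat) 0 (\(β : Nat). \(φ : Nat). succ φ) 0))))))
  ~> 6
type:
  Nat


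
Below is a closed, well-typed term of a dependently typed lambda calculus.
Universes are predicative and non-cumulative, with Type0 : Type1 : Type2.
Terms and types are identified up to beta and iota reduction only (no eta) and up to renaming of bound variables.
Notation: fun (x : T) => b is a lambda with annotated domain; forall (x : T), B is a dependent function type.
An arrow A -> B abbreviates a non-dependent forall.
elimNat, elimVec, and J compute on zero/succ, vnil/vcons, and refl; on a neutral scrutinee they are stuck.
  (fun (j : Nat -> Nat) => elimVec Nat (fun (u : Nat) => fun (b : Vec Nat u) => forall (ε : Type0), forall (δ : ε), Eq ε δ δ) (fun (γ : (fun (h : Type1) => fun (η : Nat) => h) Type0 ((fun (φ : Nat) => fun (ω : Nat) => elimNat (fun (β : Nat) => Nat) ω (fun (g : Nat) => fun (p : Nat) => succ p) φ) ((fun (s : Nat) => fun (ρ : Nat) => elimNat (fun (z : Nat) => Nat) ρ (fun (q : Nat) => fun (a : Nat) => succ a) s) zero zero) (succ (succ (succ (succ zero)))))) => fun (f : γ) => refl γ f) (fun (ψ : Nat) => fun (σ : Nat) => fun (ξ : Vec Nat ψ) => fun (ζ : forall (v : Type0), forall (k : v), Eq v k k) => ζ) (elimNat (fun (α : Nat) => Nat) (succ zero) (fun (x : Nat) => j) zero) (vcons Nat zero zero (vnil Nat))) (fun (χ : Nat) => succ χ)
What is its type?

inferred type:
  forall (j : Type0), forall (u : j), Eq j u u


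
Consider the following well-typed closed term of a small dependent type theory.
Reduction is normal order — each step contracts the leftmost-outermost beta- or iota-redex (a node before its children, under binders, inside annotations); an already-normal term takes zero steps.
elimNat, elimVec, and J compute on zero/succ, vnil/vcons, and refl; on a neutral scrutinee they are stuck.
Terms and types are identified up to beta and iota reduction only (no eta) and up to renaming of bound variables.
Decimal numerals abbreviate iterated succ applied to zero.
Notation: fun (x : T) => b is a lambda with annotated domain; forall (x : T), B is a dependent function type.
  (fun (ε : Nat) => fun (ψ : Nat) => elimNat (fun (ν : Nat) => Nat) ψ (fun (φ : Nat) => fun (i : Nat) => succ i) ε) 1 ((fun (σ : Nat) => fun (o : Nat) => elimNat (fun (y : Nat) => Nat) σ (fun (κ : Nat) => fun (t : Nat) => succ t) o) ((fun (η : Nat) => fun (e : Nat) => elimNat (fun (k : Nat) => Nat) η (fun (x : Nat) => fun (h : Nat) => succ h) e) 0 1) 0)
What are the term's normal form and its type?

reduced normal form:
  2
the term's type:
  Nat


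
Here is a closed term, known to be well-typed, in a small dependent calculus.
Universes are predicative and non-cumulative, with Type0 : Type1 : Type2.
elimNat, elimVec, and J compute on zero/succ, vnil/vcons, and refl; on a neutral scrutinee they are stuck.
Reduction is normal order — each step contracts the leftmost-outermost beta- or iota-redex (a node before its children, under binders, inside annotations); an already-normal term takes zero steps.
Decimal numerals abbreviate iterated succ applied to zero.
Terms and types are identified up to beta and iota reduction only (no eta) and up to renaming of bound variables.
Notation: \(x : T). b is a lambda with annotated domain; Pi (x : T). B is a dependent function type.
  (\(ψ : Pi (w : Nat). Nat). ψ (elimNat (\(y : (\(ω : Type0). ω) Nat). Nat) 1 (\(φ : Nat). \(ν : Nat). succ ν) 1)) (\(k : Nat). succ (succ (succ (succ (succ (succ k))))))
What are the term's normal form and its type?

resulting normal form:
  8
inferred type:
  Nat
observation: 6 normal-order steps normalize the term, beginning with a beta-redex.


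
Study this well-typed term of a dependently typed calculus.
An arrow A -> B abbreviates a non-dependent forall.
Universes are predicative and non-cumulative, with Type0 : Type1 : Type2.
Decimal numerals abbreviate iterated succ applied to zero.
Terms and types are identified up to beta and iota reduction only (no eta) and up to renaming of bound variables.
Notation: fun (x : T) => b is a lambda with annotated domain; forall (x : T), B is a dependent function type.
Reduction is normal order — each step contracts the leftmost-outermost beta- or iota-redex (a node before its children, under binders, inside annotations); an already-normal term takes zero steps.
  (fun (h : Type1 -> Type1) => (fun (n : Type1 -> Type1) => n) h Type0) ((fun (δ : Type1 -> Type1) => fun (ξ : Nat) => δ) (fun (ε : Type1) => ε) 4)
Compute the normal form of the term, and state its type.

normal form:
  Type0
inferred type:
  Type1
observation: contracting a beta-redex first, the term normalizes in 5 steps.


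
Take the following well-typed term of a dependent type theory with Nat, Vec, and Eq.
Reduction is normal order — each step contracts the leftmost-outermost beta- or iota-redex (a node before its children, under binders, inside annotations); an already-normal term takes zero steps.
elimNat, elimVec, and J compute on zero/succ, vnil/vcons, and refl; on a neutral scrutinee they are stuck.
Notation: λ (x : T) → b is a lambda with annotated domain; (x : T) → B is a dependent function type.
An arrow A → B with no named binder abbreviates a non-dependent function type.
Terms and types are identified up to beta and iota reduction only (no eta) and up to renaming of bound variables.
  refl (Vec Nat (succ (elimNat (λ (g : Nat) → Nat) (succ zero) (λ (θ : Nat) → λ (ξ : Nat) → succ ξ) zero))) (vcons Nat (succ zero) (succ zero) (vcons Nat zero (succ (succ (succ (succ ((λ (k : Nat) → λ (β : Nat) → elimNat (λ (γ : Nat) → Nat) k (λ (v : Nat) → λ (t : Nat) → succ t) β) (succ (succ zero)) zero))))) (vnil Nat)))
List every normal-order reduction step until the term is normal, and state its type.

normal-order reduction sequence:
  refl (Vec Nat (succ (elimNat (λ (g : Nat) → Nat) (succ zero) (λ (θ : Nat) → λ (ξ : Nat) → succ ξ) zero))) (vcons Nat (succ zero) (succ zero) (vcons Nat zero (succ (succ (succ (succ ((λ (k : Nat) → λ (β : Nat) → elimNat (λ (γ : Nat) → Nat) k (λ (v : Nat) → λ (t : Nat) → succ t) β) (succ (succ zero)) zero))))) (vnil Nat)))
  ~> refl (Vec Nat (succ (succ zero))) (vcons Nat (succ zero) (succ zero) (vcons Nat zero (succ (succ (succ (succ ((λ (g : Nat) → λ (θ : Nat) → elimNat (λ (ξ : Nat) → Nat) g (λ (k : Nat) → λ (β : Nat) → succ β) θ) (succ (succ zero)) zero))))) (vnil Nat)))
  ~> refl (Vec Nat (succ (succ zero))) (vcons Nat (succ zero) (succ zero) (vcons Nat zero (succ (succ (succ (succ ((λ (g : Nat) → elimNat (λ (θ : Nat) → Nat) (succ (succ zero)) (λ (ξ : Nat) → λ (k : Nat) → succ k) g) zero))))) (vnil Nat)))
  ~> refl (Vec Nat (succ (succ zero))) (vcons Nat (succ zero) (succ zero) (vcons Nat zero (succ (succ (succ (succ (elimNat (λ (g : Nat) → Nat) (succ (succ zero)) (λ (θ : Nat) → λ (ξ : Nat) → succ ξ) zero))))) (vnil Nat)))
  ~> refl (Vec Nat (succ (succ zero))) (vcons Nat (succ zero) (succ zero) (vcons Nat zero (succ (succ (succ (succ (succ (succ zero)))))) (vnil Nat)))
type:
  Eq (Vec Nat (succ (succ zero))) (vcons Nat (succ zero) (succ zero) (vcons Nat zero (succ (succ (succ (succ (succ (succ zero)))))) (vnil Nat))) (vcons Nat (succ zero) (succ zero) (vcons Nat zero (succ (succ (succ (succ (succ (succ zero)))))) (vnil Nat)))


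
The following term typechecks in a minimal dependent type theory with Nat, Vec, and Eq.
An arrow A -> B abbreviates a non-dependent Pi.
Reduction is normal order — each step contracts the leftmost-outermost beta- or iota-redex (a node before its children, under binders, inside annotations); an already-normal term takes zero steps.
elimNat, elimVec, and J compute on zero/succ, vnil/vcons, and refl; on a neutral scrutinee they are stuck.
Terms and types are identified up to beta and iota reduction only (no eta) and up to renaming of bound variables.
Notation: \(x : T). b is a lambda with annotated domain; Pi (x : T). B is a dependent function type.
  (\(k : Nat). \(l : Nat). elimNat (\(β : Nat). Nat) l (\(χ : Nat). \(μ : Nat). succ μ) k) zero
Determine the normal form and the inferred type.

normal form:
  \(k : Nat). k
type:
  Nat -> Nat
observation: normalization takes exactly 2 steps under the normal-order strategy.


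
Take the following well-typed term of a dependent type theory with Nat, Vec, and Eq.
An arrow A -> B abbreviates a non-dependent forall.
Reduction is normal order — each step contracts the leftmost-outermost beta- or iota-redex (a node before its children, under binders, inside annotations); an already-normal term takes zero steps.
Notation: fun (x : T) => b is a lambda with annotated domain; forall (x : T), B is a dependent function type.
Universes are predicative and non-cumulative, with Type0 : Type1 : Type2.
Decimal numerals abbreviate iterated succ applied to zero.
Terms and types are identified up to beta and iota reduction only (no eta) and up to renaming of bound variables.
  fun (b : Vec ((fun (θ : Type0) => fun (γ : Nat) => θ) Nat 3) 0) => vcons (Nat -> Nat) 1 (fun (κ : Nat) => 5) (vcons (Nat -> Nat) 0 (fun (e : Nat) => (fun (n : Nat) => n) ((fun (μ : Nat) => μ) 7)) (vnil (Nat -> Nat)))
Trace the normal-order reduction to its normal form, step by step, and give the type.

reduction (normal order):
  fun (b : Vec ((fun (θ : Type0) => fun (γ : Nat) => θ) Nat 3) 0) => vcons (Nat -> Nat) 1 (fun (κ : Nat) => 5) (vcons (Nat -> Nat) 0 (fun (e : Nat) => (fun (n : Nat) => n) ((fun (μ : Nat) => μ) 7)) (vnil (Nat -> Nat)))
  ~> fun (b : Vec ((fun (θ : Nat) => Nat) 3) 0) => vcons (Nat -> Nat) 1 (fun (γ : Nat) => 5) (vcons (Nat -> Nat) 0 (fun (κ : Nat) => (fun (e : Nat) => e) ((fun (n : Nat) => n) 7)) (vnil (Nat -> Nat)))
  ~> fun (b : Vec Nat 0) => vcons (Nat -> Nat) 1 (fun (θ : Nat) => 5) (vcons (Nat -> Nat) 0 (fun (γ : Nat) => (fun (κ : Nat) => κ) ((fun (e : Nat) => e) 7)) (vnil (Nat -> Nat)))
  ~> fun (b : Vec Nat 0) => vcons (Nat -> Nat) 1 (fun (θ : Nat) => 5) (vcons (Nat -> Nat) 0 (fun (γ : Nat) => (fun (κ : Nat) => κ) 7) (vnil (Nat -> Nat)))
  ~> fun (b : Vec Nat 0) => vcons (Nat -> Nat) 1 (fun (θ : Nat) => 5) (vcons (Nat -> Nat) 0 (fun (γ : Nat) => 7) (vnil (Nat -> Nat)))
the term's type:
  Vec Nat 0 -> Vec (Nat -> Nat) 2


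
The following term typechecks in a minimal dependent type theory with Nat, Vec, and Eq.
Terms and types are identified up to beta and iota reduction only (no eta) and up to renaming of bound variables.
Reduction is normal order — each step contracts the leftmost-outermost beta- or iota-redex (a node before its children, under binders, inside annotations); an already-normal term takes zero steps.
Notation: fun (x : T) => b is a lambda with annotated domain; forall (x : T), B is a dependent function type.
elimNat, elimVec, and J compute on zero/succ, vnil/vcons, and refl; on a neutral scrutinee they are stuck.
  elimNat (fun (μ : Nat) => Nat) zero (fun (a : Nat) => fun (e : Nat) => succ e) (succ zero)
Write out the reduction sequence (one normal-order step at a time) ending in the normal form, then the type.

normal-order reduction sequence:
  elimNat (fun (μ : Nat) => Nat) zero (fun (a : Nat) => fun (e : Nat) => succ e) (succ zero)
  ~> (fun (μ : Nat) => fun (a : Nat) => succ a) zero (elimNat (fun (e : Nat) => Nat) zero (fun (φ : Nat) => fun (t : Nat) => succ t) zero)
  ~> (fun (μ : Nat) => succ μ) (elimNat (fun (a : Nat) => Nat) zero (fun (e : Nat) => fun (φ : Nat) => succ φ) zero)
  ~> succ (elimNat (fun (μ : Nat) => Nat) zero (fun (a : Nat) => fun (e : Nat) => succ e) zero)
  ~> succ zero
inferred type:
  Nat


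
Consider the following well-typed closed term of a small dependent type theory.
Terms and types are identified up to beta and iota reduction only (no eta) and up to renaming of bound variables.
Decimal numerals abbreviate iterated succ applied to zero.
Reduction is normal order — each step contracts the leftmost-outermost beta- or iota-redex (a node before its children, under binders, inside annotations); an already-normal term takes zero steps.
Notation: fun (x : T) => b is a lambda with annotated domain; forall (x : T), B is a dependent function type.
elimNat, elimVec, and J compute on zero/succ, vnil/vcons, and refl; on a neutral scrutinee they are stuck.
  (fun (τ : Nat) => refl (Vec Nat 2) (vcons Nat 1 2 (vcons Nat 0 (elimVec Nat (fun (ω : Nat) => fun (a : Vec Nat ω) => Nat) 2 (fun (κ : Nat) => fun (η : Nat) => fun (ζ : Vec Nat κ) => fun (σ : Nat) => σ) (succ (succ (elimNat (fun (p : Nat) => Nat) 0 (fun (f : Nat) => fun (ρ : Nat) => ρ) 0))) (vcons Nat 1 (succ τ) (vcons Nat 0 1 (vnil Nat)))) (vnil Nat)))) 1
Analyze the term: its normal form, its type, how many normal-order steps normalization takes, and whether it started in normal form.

resulting normal form:
  refl (Vec Nat 2) (vcons Nat 1 2 (vcons Nat 0 2 (vnil Nat)))
type:
  Eq (Vec Nat 2) (vcons Nat 1 2 (vcons Nat 0 2 (vnil Nat))) (vcons Nat 1 2 (vcons Nat 0 2 (vnil Nat)))
reduction steps (normal order): 12
term was already normal: no
first redex: a beta-redex
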